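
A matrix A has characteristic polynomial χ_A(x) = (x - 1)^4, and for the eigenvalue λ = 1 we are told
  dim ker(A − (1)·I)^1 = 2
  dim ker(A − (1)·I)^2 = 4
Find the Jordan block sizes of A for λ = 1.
Block sizes for λ = 1: [2, 2]

From the dimensions of kernels of powers, the number of Jordan blocks of size at least j is d_j − d_{j−1} where d_j = dim ker(N^j) (with d_0 = 0). Computing the differences gives [2, 2].
The number of blocks of size exactly k is (#blocks of size ≥ k) − (#blocks of size ≥ k + 1), so the partition is: 2 block(s) of size 2.
In nonincreasing order the block sizes are [2, 2].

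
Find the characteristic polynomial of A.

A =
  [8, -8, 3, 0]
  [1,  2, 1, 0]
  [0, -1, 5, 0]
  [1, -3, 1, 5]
x^4 - 20*x^3 + 150*x^2 - 500*x + 625

Expanding det(x·I − A) (e.g. by cofactor expansion or by noting that A is similar to its Jordan form J, which has the same characteristic polynomial as A) gives
  χ_A(x) = x^4 - 20*x^3 + 150*x^2 - 500*x + 625
which factors as (x - 5)^4. The eigenvalues (with algebraic multiplicities) are λ = 5 with multiplicity 4.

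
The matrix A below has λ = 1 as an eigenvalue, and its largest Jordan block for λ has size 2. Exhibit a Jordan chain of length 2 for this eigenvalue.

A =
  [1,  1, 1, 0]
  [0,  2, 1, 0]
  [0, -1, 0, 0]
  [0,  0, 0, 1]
A Jordan chain for λ = 1 of length 2:
v_1 = (1, 1, -1, 0)ᵀ
v_2 = (0, 1, 0, 0)ᵀ

Let N = A − (1)·I. We want v_2 with N^2 v_2 = 0 but N^1 v_2 ≠ 0; then v_{j-1} := N · v_j for j = 2, …, 2.

Pick v_2 = (0, 1, 0, 0)ᵀ.
Then v_1 = N · v_2 = (1, 1, -1, 0)ᵀ.

Sanity check: (A − (1)·I) v_1 = (0, 0, 0, 0)ᵀ = 0. ✓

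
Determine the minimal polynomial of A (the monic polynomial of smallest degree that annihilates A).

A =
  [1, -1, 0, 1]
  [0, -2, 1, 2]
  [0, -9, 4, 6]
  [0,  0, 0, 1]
x^3 - 3*x^2 + 3*x - 1

The characteristic polynomial is χ_A(x) = (x - 1)^4, so the eigenvalues are known. The minimal polynomial is
  m_A(x) = Π_λ (x − λ)^{k_λ}
where k_λ is the size of the *largest* Jordan block for λ (equivalently, the smallest k with (A − λI)^k v = 0 for every generalised eigenvector v of λ).

  λ = 1: largest Jordan block has size 3, contributing (x − 1)^3

So m_A(x) = (x - 1)^3 = x^3 - 3*x^2 + 3*x - 1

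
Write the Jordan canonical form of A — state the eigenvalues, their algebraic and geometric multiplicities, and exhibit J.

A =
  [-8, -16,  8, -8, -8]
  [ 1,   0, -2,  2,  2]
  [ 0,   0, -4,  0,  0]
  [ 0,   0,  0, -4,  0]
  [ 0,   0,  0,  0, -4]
J_2(-4) ⊕ J_1(-4) ⊕ J_1(-4) ⊕ J_1(-4)

The characteristic polynomial is
  det(x·I − A) = x^5 + 20*x^4 + 160*x^3 + 640*x^2 + 1280*x + 1024 = (x + 4)^5

Eigenvalues and multiplicities (the geometric multiplicity of λ is n − rank(A − λI), which equals the number of Jordan blocks for λ):
  λ = -4: algebraic multiplicity = 5, geometric multiplicity = 4

Determining the block sizes for each eigenvalue:
  λ = -4: 4 blocks summing to 5 forces exactly one block of size 2 and the rest size 1 → block sizes [2, 1, 1, 1]

Assembling the blocks gives a Jordan form
J =
  [-4,  1,  0,  0,  0]
  [ 0, -4,  0,  0,  0]
  [ 0,  0, -4,  0,  0]
  [ 0,  0,  0, -4,  0]
  [ 0,  0,  0,  0, -4]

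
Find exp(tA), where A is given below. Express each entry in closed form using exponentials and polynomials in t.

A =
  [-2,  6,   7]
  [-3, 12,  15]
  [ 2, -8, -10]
e^{tA} =
  [1 - 2*t, 2*t^2 + 6*t, 3*t^2 + 7*t]
  [-3*t, 3*t^2 + 12*t + 1, 9*t^2/2 + 15*t]
  [2*t, -2*t^2 - 8*t, -3*t^2 - 10*t + 1]

Strategy: write A = P · J · P⁻¹ where J is a Jordan canonical form, so e^{tA} = P · e^{tJ} · P⁻¹, and e^{tJ} can be computed block-by-block.

A has Jordan form
J =
  [0, 1, 0]
  [0, 0, 1]
  [0, 0, 0]
(up to reordering of blocks).

Per-block formulas:
  For a 3×3 Jordan block J_3(0): exp(t · J_3(0)) = e^(0t)·(I + t·N + (t^2/2)·N^2), where N is the 3×3 nilpotent shift.

After assembling e^{tJ} and conjugating by P, we get:

e^{tA} =
  [1 - 2*t, 2*t^2 + 6*t, 3*t^2 + 7*t]
  [-3*t, 3*t^2 + 12*t + 1, 9*t^2/2 + 15*t]
  [2*t, -2*t^2 - 8*t, -3*t^2 - 10*t + 1]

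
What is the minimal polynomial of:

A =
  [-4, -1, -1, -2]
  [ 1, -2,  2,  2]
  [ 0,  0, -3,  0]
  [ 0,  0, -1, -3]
x^3 + 9*x^2 + 27*x + 27

The characteristic polynomial is χ_A(x) = (x + 3)^4, so the eigenvalues are known. The minimal polynomial is
  m_A(x) = Π_λ (x − λ)^{k_λ}
where k_λ is the size of the *largest* Jordan block for λ (equivalently, the smallest k with (A − λI)^k v = 0 for every generalised eigenvector v of λ).

  λ = -3: largest Jordan block has size 3, contributing (x + 3)^3

So m_A(x) = (x + 3)^3 = x^3 + 9*x^2 + 27*x + 27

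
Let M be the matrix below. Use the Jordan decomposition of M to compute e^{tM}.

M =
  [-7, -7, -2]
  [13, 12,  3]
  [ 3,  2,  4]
e^{tM} =
  [3*t^2*exp(3*t)/2 - 10*t*exp(3*t) + exp(3*t), 3*t^2*exp(3*t)/2 - 7*t*exp(3*t), -3*t^2*exp(3*t)/2 - 2*t*exp(3*t)]
  [-2*t^2*exp(3*t) + 13*t*exp(3*t), -2*t^2*exp(3*t) + 9*t*exp(3*t) + exp(3*t), 2*t^2*exp(3*t) + 3*t*exp(3*t)]
  [-t^2*exp(3*t)/2 + 3*t*exp(3*t), -t^2*exp(3*t)/2 + 2*t*exp(3*t), t^2*exp(3*t)/2 + t*exp(3*t) + exp(3*t)]

Strategy: write M = P · J · P⁻¹ where J is a Jordan canonical form, so e^{tM} = P · e^{tJ} · P⁻¹, and e^{tJ} can be computed block-by-block.

M has Jordan form
J =
  [3, 1, 0]
  [0, 3, 1]
  [0, 0, 3]
(up to reordering of blocks).

Per-block formulas:
  For a 3×3 Jordan block J_3(3): exp(t · J_3(3)) = e^(3t)·(I + t·N + (t^2/2)·N^2), where N is the 3×3 nilpotent shift.

After assembling e^{tJ} and conjugating by P, we get:

e^{tM} =
  [3*t^2*exp(3*t)/2 - 10*t*exp(3*t) + exp(3*t), 3*t^2*exp(3*t)/2 - 7*t*exp(3*t), -3*t^2*exp(3*t)/2 - 2*t*exp(3*t)]
  [-2*t^2*exp(3*t) + 13*t*exp(3*t), -2*t^2*exp(3*t) + 9*t*exp(3*t) + exp(3*t), 2*t^2*exp(3*t) + 3*t*exp(3*t)]
  [-t^2*exp(3*t)/2 + 3*t*exp(3*t), -t^2*exp(3*t)/2 + 2*t*exp(3*t), t^2*exp(3*t)/2 + t*exp(3*t) + exp(3*t)]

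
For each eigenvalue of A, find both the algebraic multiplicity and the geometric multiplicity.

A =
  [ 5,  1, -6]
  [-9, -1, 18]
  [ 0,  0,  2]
λ = 2: alg = 3, geom = 2

Step 1 — factor the characteristic polynomial to read off the algebraic multiplicities:
  χ_A(x) = (x - 2)^3

Step 2 — compute geometric multiplicities via the rank-nullity identity g(λ) = n − rank(A − λI):
  rank(A − (2)·I) = 1, so dim ker(A − (2)·I) = n − 1 = 2

Summary:
  λ = 2: algebraic multiplicity = 3, geometric multiplicity = 2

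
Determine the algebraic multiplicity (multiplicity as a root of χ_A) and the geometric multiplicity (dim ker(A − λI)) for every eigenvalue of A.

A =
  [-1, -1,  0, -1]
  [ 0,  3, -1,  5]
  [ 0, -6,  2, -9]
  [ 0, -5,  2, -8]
λ = -1: alg = 4, geom = 2

Step 1 — factor the characteristic polynomial to read off the algebraic multiplicities:
  χ_A(x) = (x + 1)^4

Step 2 — compute geometric multiplicities via the rank-nullity identity g(λ) = n − rank(A − λI):
  rank(A − (-1)·I) = 2, so dim ker(A − (-1)·I) = n − 2 = 2

Summary:
  λ = -1: algebraic multiplicity = 4, geometric multiplicity = 2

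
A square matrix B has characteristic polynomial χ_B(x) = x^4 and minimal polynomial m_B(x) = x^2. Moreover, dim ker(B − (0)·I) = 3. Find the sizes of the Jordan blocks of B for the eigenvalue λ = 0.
Block sizes for λ = 0: [2, 1, 1]

Step 1 — from the characteristic polynomial, algebraic multiplicity of λ = 0 is 4. From dim ker(B − (0)·I) = 3, there are exactly 3 Jordan blocks for λ = 0.
Step 2 — from the minimal polynomial, the factor (x − 0)^2 tells us the largest block for λ = 0 has size 2.
Step 3 — with total size 4, 3 blocks, and largest block 2, the block sizes (in nonincreasing order) are [2, 1, 1].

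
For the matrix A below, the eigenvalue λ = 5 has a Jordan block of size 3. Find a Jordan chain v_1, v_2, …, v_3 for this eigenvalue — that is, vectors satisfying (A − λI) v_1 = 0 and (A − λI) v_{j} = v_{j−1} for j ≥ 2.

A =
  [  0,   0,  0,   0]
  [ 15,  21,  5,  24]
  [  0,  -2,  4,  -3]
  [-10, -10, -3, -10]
A Jordan chain for λ = 5 of length 3:
v_1 = (0, 6, 0, -4)ᵀ
v_2 = (0, 16, -2, -10)ᵀ
v_3 = (0, 1, 0, 0)ᵀ

Let N = A − (5)·I. We want v_3 with N^3 v_3 = 0 but N^2 v_3 ≠ 0; then v_{j-1} := N · v_j for j = 3, …, 2.

Pick v_3 = (0, 1, 0, 0)ᵀ.
Then v_2 = N · v_3 = (0, 16, -2, -10)ᵀ.
Then v_1 = N · v_2 = (0, 6, 0, -4)ᵀ.

Sanity check: (A − (5)·I) v_1 = (0, 0, 0, 0)ᵀ = 0. ✓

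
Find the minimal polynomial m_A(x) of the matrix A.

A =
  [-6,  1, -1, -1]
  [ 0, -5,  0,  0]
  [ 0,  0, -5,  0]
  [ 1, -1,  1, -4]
x^2 + 10*x + 25

The characteristic polynomial is χ_A(x) = (x + 5)^4, so the eigenvalues are known. The minimal polynomial is
  m_A(x) = Π_λ (x − λ)^{k_λ}
where k_λ is the size of the *largest* Jordan block for λ (equivalently, the smallest k with (A − λI)^k v = 0 for every generalised eigenvector v of λ).

  λ = -5: largest Jordan block has size 2, contributing (x + 5)^2

So m_A(x) = (x + 5)^2 = x^2 + 10*x + 25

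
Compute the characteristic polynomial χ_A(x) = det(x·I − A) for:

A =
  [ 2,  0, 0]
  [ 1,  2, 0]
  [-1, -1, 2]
x^3 - 6*x^2 + 12*x - 8

Expanding det(x·I − A) (e.g. by cofactor expansion or by noting that A is similar to its Jordan form J, which has the same characteristic polynomial as A) gives
  χ_A(x) = x^3 - 6*x^2 + 12*x - 8
which factors as (x - 2)^3. The eigenvalues (with algebraic multiplicities) are λ = 2 with multiplicity 3.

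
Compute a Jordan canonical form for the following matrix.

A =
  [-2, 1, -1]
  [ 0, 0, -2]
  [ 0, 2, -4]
J_2(-2) ⊕ J_1(-2)

The characteristic polynomial is
  det(x·I − A) = x^3 + 6*x^2 + 12*x + 8 = (x + 2)^3

Eigenvalues and multiplicities (the geometric multiplicity of λ is n − rank(A − λI), which equals the number of Jordan blocks for λ):
  λ = -2: algebraic multiplicity = 3, geometric multiplicity = 2

Determining the block sizes for each eigenvalue:
  λ = -2: 2 blocks summing to 3 forces exactly one block of size 2 and the rest size 1 → block sizes [2, 1]

Assembling the blocks gives a Jordan form
J =
  [-2,  1,  0]
  [ 0, -2,  0]
  [ 0,  0, -2]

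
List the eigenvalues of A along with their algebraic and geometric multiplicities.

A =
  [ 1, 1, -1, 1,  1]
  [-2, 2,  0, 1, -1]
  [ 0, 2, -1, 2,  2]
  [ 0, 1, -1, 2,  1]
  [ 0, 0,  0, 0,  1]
λ = 1: alg = 5, geom = 3

Step 1 — factor the characteristic polynomial to read off the algebraic multiplicities:
  χ_A(x) = (x - 1)^5

Step 2 — compute geometric multiplicities via the rank-nullity identity g(λ) = n − rank(A − λI):
  rank(A − (1)·I) = 2, so dim ker(A − (1)·I) = n − 2 = 3

Summary:
  λ = 1: algebraic multiplicity = 5, geometric multiplicity = 3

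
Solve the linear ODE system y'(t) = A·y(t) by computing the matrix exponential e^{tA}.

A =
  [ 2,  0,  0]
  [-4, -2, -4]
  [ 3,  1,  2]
e^{tA} =
  [exp(2*t), 0, 0]
  [2*t - 3*exp(2*t) + 3, 1 - 2*t, -4*t]
  [-t + 2*exp(2*t) - 2, t, 2*t + 1]

Strategy: write A = P · J · P⁻¹ where J is a Jordan canonical form, so e^{tA} = P · e^{tJ} · P⁻¹, and e^{tJ} can be computed block-by-block.

A has Jordan form
J =
  [0, 1, 0]
  [0, 0, 0]
  [0, 0, 2]
(up to reordering of blocks).

Per-block formulas:
  For a 2×2 Jordan block J_2(0): exp(t · J_2(0)) = e^(0t)·(I + t·N), where N is the 2×2 nilpotent shift.
  For a 1×1 block at λ = 2: exp(t · [2]) = [e^(2t)].

After assembling e^{tJ} and conjugating by P, we get:

e^{tA} =
  [exp(2*t), 0, 0]
  [2*t - 3*exp(2*t) + 3, 1 - 2*t, -4*t]
  [-t + 2*exp(2*t) - 2, t, 2*t + 1]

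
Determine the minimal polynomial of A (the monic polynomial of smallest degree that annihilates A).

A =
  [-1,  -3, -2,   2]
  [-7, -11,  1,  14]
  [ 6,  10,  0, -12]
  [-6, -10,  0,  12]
x^3

The characteristic polynomial is χ_A(x) = x^4, so the eigenvalues are known. The minimal polynomial is
  m_A(x) = Π_λ (x − λ)^{k_λ}
where k_λ is the size of the *largest* Jordan block for λ (equivalently, the smallest k with (A − λI)^k v = 0 for every generalised eigenvector v of λ).

  λ = 0: largest Jordan block has size 3, contributing (x − 0)^3

So m_A(x) = x^3 = x^3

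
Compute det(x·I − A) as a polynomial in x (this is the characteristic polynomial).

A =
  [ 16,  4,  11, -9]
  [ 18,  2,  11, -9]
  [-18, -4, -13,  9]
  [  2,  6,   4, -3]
x^4 - 2*x^3 - 11*x^2 + 12*x + 36

Expanding det(x·I − A) (e.g. by cofactor expansion or by noting that A is similar to its Jordan form J, which has the same characteristic polynomial as A) gives
  χ_A(x) = x^4 - 2*x^3 - 11*x^2 + 12*x + 36
which factors as (x - 3)^2*(x + 2)^2. The eigenvalues (with algebraic multiplicities) are λ = -2 with multiplicity 2, λ = 3 with multiplicity 2.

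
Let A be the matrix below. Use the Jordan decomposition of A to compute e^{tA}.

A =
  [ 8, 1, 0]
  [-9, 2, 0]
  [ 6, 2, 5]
e^{tA} =
  [3*t*exp(5*t) + exp(5*t), t*exp(5*t), 0]
  [-9*t*exp(5*t), -3*t*exp(5*t) + exp(5*t), 0]
  [6*t*exp(5*t), 2*t*exp(5*t), exp(5*t)]

Strategy: write A = P · J · P⁻¹ where J is a Jordan canonical form, so e^{tA} = P · e^{tJ} · P⁻¹, and e^{tJ} can be computed block-by-block.

A has Jordan form
J =
  [5, 1, 0]
  [0, 5, 0]
  [0, 0, 5]
(up to reordering of blocks).

Per-block formulas:
  For a 1×1 block at λ = 5: exp(t · [5]) = [e^(5t)].
  For a 2×2 Jordan block J_2(5): exp(t · J_2(5)) = e^(5t)·(I + t·N), where N is the 2×2 nilpotent shift.

After assembling e^{tJ} and conjugating by P, we get:

e^{tA} =
  [3*t*exp(5*t) + exp(5*t), t*exp(5*t), 0]
  [-9*t*exp(5*t), -3*t*exp(5*t) + exp(5*t), 0]
  [6*t*exp(5*t), 2*t*exp(5*t), exp(5*t)]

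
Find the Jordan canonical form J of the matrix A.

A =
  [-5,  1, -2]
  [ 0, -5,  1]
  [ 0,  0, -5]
J_3(-5)

The characteristic polynomial is
  det(x·I − A) = x^3 + 15*x^2 + 75*x + 125 = (x + 5)^3

Eigenvalues and multiplicities (the geometric multiplicity of λ is n − rank(A − λI), which equals the number of Jordan blocks for λ):
  λ = -5: algebraic multiplicity = 3, geometric multiplicity = 1

Determining the block sizes for each eigenvalue:
  λ = -5: one block (gm = 1), so the single block has size am = 3 → block sizes [3]

Assembling the blocks gives a Jordan form
J =
  [-5,  1,  0]
  [ 0, -5,  1]
  [ 0,  0, -5]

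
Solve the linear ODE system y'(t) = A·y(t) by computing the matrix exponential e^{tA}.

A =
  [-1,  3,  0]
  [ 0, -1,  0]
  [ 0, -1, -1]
e^{tA} =
  [exp(-t), 3*t*exp(-t), 0]
  [0, exp(-t), 0]
  [0, -t*exp(-t), exp(-t)]

Strategy: write A = P · J · P⁻¹ where J is a Jordan canonical form, so e^{tA} = P · e^{tJ} · P⁻¹, and e^{tJ} can be computed block-by-block.

A has Jordan form
J =
  [-1,  1,  0]
  [ 0, -1,  0]
  [ 0,  0, -1]
(up to reordering of blocks).

Per-block formulas:
  For a 2×2 Jordan block J_2(-1): exp(t · J_2(-1)) = e^(-1t)·(I + t·N), where N is the 2×2 nilpotent shift.
  For a 1×1 block at λ = -1: exp(t · [-1]) = [e^(-1t)].

After assembling e^{tJ} and conjugating by P, we get:

e^{tA} =
  [exp(-t), 3*t*exp(-t), 0]
  [0, exp(-t), 0]
  [0, -t*exp(-t), exp(-t)]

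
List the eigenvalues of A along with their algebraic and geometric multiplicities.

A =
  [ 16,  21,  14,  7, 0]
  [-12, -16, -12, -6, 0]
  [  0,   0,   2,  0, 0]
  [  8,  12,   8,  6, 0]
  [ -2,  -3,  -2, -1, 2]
λ = 2: alg = 5, geom = 4

Step 1 — factor the characteristic polynomial to read off the algebraic multiplicities:
  χ_A(x) = (x - 2)^5

Step 2 — compute geometric multiplicities via the rank-nullity identity g(λ) = n − rank(A − λI):
  rank(A − (2)·I) = 1, so dim ker(A − (2)·I) = n − 1 = 4

Summary:
  λ = 2: algebraic multiplicity = 5, geometric multiplicity = 4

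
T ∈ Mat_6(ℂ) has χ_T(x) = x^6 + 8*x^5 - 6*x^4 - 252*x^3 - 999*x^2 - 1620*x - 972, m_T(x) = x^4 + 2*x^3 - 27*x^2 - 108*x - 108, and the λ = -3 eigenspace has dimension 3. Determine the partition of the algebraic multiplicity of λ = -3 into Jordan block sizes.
Block sizes for λ = -3: [2, 1, 1]

Step 1 — from the characteristic polynomial, algebraic multiplicity of λ = -3 is 4. From dim ker(T − (-3)·I) = 3, there are exactly 3 Jordan blocks for λ = -3.
Step 2 — from the minimal polynomial, the factor (x + 3)^2 tells us the largest block for λ = -3 has size 2.
Step 3 — with total size 4, 3 blocks, and largest block 2, the block sizes (in nonincreasing order) are [2, 1, 1].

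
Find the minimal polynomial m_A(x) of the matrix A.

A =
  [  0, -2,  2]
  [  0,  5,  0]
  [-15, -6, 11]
x^2 - 11*x + 30

The characteristic polynomial is χ_A(x) = (x - 6)*(x - 5)^2, so the eigenvalues are known. The minimal polynomial is
  m_A(x) = Π_λ (x − λ)^{k_λ}
where k_λ is the size of the *largest* Jordan block for λ (equivalently, the smallest k with (A − λI)^k v = 0 for every generalised eigenvector v of λ).

  λ = 5: largest Jordan block has size 1, contributing (x − 5)
  λ = 6: largest Jordan block has size 1, contributing (x − 6)

So m_A(x) = (x - 6)*(x - 5) = x^2 - 11*x + 30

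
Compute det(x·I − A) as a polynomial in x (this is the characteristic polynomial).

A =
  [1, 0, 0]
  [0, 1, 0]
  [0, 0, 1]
x^3 - 3*x^2 + 3*x - 1

Expanding det(x·I − A) (e.g. by cofactor expansion or by noting that A is similar to its Jordan form J, which has the same characteristic polynomial as A) gives
  χ_A(x) = x^3 - 3*x^2 + 3*x - 1
which factors as (x - 1)^3. The eigenvalues (with algebraic multiplicities) are λ = 1 with multiplicity 3.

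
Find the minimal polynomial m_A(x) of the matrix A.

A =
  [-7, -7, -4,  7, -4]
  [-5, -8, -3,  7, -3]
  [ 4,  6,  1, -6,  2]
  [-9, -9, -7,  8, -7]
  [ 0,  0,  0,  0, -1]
x^4 + 6*x^3 + 12*x^2 + 10*x + 3

The characteristic polynomial is χ_A(x) = (x + 1)^4*(x + 3), so the eigenvalues are known. The minimal polynomial is
  m_A(x) = Π_λ (x − λ)^{k_λ}
where k_λ is the size of the *largest* Jordan block for λ (equivalently, the smallest k with (A − λI)^k v = 0 for every generalised eigenvector v of λ).

  λ = -3: largest Jordan block has size 1, contributing (x + 3)
  λ = -1: largest Jordan block has size 3, contributing (x + 1)^3

So m_A(x) = (x + 1)^3*(x + 3) = x^4 + 6*x^3 + 12*x^2 + 10*x + 3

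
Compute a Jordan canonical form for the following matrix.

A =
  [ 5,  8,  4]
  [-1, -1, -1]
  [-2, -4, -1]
J_2(1) ⊕ J_1(1)

The characteristic polynomial is
  det(x·I − A) = x^3 - 3*x^2 + 3*x - 1 = (x - 1)^3

Eigenvalues and multiplicities (the geometric multiplicity of λ is n − rank(A − λI), which equals the number of Jordan blocks for λ):
  λ = 1: algebraic multiplicity = 3, geometric multiplicity = 2

Determining the block sizes for each eigenvalue:
  λ = 1: 2 blocks summing to 3 forces exactly one block of size 2 and the rest size 1 → block sizes [2, 1]

Assembling the blocks gives a Jordan form
J =
  [1, 1, 0]
  [0, 1, 0]
  [0, 0, 1]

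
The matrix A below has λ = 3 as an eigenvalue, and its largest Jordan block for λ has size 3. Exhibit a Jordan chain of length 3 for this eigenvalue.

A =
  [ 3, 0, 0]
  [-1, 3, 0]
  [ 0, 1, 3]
A Jordan chain for λ = 3 of length 3:
v_1 = (0, 0, -1)ᵀ
v_2 = (0, -1, 0)ᵀ
v_3 = (1, 0, 0)ᵀ

Let N = A − (3)·I. We want v_3 with N^3 v_3 = 0 but N^2 v_3 ≠ 0; then v_{j-1} := N · v_j for j = 3, …, 2.

Pick v_3 = (1, 0, 0)ᵀ.
Then v_2 = N · v_3 = (0, -1, 0)ᵀ.
Then v_1 = N · v_2 = (0, 0, -1)ᵀ.

Sanity check: (A − (3)·I) v_1 = (0, 0, 0)ᵀ = 0. ✓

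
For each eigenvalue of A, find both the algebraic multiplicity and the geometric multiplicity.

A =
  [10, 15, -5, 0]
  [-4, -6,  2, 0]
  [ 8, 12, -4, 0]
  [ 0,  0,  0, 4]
λ = 0: alg = 3, geom = 2; λ = 4: alg = 1, geom = 1

Step 1 — factor the characteristic polynomial to read off the algebraic multiplicities:
  χ_A(x) = x^3*(x - 4)

Step 2 — compute geometric multiplicities via the rank-nullity identity g(λ) = n − rank(A − λI):
  rank(A − (0)·I) = 2, so dim ker(A − (0)·I) = n − 2 = 2
  rank(A − (4)·I) = 3, so dim ker(A − (4)·I) = n − 3 = 1

Summary:
  λ = 0: algebraic multiplicity = 3, geometric multiplicity = 2
  λ = 4: algebraic multiplicity = 1, geometric multiplicity = 1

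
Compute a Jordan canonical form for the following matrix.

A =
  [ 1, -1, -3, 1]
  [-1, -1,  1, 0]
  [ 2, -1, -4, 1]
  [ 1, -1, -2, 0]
J_2(-1) ⊕ J_2(-1)

The characteristic polynomial is
  det(x·I − A) = x^4 + 4*x^3 + 6*x^2 + 4*x + 1 = (x + 1)^4

Eigenvalues and multiplicities (the geometric multiplicity of λ is n − rank(A − λI), which equals the number of Jordan blocks for λ):
  λ = -1: algebraic multiplicity = 4, geometric multiplicity = 2

Determining the block sizes for each eigenvalue:
  λ = -1: with am = 4 and gm = 2, the partition is not yet determined (e.g. several partitions of 4 into 2 parts exist). Let N = A − (-1)·I. Computing rank(N^1) = 2, rank(N^2) = 0; the number of blocks of size ≥ j is rank(N^{j−1}) − rank(N^j), giving [2, 2]. So we have 2 block(s) of size 2 → block sizes [2, 2]

Assembling the blocks gives a Jordan form
J =
  [-1,  1,  0,  0]
  [ 0, -1,  0,  0]
  [ 0,  0, -1,  1]
  [ 0,  0,  0, -1]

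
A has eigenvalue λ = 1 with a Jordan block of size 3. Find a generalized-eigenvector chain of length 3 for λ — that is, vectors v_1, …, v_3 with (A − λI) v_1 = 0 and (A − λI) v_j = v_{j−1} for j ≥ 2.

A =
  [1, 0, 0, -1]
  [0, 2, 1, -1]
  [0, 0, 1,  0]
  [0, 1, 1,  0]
A Jordan chain for λ = 1 of length 3:
v_1 = (-1, 0, 0, 0)ᵀ
v_2 = (0, 1, 0, 1)ᵀ
v_3 = (0, 1, 0, 0)ᵀ

Let N = A − (1)·I. We want v_3 with N^3 v_3 = 0 but N^2 v_3 ≠ 0; then v_{j-1} := N · v_j for j = 3, …, 2.

Pick v_3 = (0, 1, 0, 0)ᵀ.
Then v_2 = N · v_3 = (0, 1, 0, 1)ᵀ.
Then v_1 = N · v_2 = (-1, 0, 0, 0)ᵀ.

Sanity check: (A − (1)·I) v_1 = (0, 0, 0, 0)ᵀ = 0. ✓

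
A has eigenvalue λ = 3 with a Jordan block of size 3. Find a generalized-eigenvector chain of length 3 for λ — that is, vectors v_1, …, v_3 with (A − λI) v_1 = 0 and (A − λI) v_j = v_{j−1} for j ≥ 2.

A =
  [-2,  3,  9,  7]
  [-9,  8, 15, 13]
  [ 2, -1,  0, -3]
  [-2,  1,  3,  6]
A Jordan chain for λ = 3 of length 3:
v_1 = (2, 4, -1, 1)ᵀ
v_2 = (-5, -9, 2, -2)ᵀ
v_3 = (1, 0, 0, 0)ᵀ

Let N = A − (3)·I. We want v_3 with N^3 v_3 = 0 but N^2 v_3 ≠ 0; then v_{j-1} := N · v_j for j = 3, …, 2.

Pick v_3 = (1, 0, 0, 0)ᵀ.
Then v_2 = N · v_3 = (-5, -9, 2, -2)ᵀ.
Then v_1 = N · v_2 = (2, 4, -1, 1)ᵀ.

Sanity check: (A − (3)·I) v_1 = (0, 0, 0, 0)ᵀ = 0. ✓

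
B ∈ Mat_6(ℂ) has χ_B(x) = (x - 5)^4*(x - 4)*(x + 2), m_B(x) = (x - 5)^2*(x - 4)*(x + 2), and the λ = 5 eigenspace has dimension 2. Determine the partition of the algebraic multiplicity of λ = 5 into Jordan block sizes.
Block sizes for λ = 5: [2, 2]

Step 1 — from the characteristic polynomial, algebraic multiplicity of λ = 5 is 4. From dim ker(B − (5)·I) = 2, there are exactly 2 Jordan blocks for λ = 5.
Step 2 — from the minimal polynomial, the factor (x − 5)^2 tells us the largest block for λ = 5 has size 2.
Step 3 — with total size 4, 2 blocks, and largest block 2, the block sizes (in nonincreasing order) are [2, 2].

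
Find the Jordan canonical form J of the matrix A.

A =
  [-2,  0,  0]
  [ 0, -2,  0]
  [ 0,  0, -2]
J_1(-2) ⊕ J_1(-2) ⊕ J_1(-2)

The characteristic polynomial is
  det(x·I − A) = x^3 + 6*x^2 + 12*x + 8 = (x + 2)^3

Eigenvalues and multiplicities (the geometric multiplicity of λ is n − rank(A − λI), which equals the number of Jordan blocks for λ):
  λ = -2: algebraic multiplicity = 3, geometric multiplicity = 3

Determining the block sizes for each eigenvalue:
  λ = -2: gm = am = 3, so every block has size 1 → block sizes [1, 1, 1]

Assembling the blocks gives a Jordan form
J =
  [-2,  0,  0]
  [ 0, -2,  0]
  [ 0,  0, -2]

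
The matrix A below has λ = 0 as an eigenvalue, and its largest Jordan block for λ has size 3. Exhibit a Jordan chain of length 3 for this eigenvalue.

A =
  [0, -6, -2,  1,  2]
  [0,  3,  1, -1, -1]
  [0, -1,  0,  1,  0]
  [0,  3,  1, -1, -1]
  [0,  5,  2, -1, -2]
A Jordan chain for λ = 0 of length 3:
v_1 = (-3, 0, 0, 0, 0)ᵀ
v_2 = (-6, 3, -1, 3, 5)ᵀ
v_3 = (0, 1, 0, 0, 0)ᵀ

Let N = A − (0)·I. We want v_3 with N^3 v_3 = 0 but N^2 v_3 ≠ 0; then v_{j-1} := N · v_j for j = 3, …, 2.

Pick v_3 = (0, 1, 0, 0, 0)ᵀ.
Then v_2 = N · v_3 = (-6, 3, -1, 3, 5)ᵀ.
Then v_1 = N · v_2 = (-3, 0, 0, 0, 0)ᵀ.

Sanity check: (A − (0)·I) v_1 = (0, 0, 0, 0, 0)ᵀ = 0. ✓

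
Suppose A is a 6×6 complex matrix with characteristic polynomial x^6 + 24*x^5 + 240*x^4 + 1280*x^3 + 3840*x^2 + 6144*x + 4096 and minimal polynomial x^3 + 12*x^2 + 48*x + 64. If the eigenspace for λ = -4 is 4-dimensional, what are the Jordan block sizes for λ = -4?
Block sizes for λ = -4: [3, 1, 1, 1]

Step 1 — from the characteristic polynomial, algebraic multiplicity of λ = -4 is 6. From dim ker(A − (-4)·I) = 4, there are exactly 4 Jordan blocks for λ = -4.
Step 2 — from the minimal polynomial, the factor (x + 4)^3 tells us the largest block for λ = -4 has size 3.
Step 3 — with total size 6, 4 blocks, and largest block 3, the block sizes (in nonincreasing order) are [3, 1, 1, 1].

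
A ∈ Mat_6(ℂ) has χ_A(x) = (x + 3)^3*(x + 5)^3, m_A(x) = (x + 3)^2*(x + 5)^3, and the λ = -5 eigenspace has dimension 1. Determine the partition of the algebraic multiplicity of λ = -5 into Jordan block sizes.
Block sizes for λ = -5: [3]

Step 1 — from the characteristic polynomial, algebraic multiplicity of λ = -5 is 3. From dim ker(A − (-5)·I) = 1, there are exactly 1 Jordan blocks for λ = -5.
Step 2 — from the minimal polynomial, the factor (x + 5)^3 tells us the largest block for λ = -5 has size 3.
Step 3 — with total size 3, 1 blocks, and largest block 3, the block sizes (in nonincreasing order) are [3].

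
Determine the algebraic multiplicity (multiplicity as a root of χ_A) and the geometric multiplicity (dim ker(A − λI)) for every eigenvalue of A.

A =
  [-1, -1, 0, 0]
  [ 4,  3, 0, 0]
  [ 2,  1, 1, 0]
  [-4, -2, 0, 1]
λ = 1: alg = 4, geom = 3

Step 1 — factor the characteristic polynomial to read off the algebraic multiplicities:
  χ_A(x) = (x - 1)^4

Step 2 — compute geometric multiplicities via the rank-nullity identity g(λ) = n − rank(A − λI):
  rank(A − (1)·I) = 1, so dim ker(A − (1)·I) = n − 1 = 3

Summary:
  λ = 1: algebraic multiplicity = 4, geometric multiplicity = 3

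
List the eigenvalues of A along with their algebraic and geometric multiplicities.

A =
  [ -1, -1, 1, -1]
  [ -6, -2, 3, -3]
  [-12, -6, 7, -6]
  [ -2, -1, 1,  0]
λ = 1: alg = 4, geom = 3

Step 1 — factor the characteristic polynomial to read off the algebraic multiplicities:
  χ_A(x) = (x - 1)^4

Step 2 — compute geometric multiplicities via the rank-nullity identity g(λ) = n − rank(A − λI):
  rank(A − (1)·I) = 1, so dim ker(A − (1)·I) = n − 1 = 3

Summary:
  λ = 1: algebraic multiplicity = 4, geometric multiplicity = 3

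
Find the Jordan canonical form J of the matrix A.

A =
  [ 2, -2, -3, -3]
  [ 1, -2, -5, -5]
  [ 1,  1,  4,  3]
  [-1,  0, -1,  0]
J_3(1) ⊕ J_1(1)

The characteristic polynomial is
  det(x·I − A) = x^4 - 4*x^3 + 6*x^2 - 4*x + 1 = (x - 1)^4

Eigenvalues and multiplicities (the geometric multiplicity of λ is n − rank(A − λI), which equals the number of Jordan blocks for λ):
  λ = 1: algebraic multiplicity = 4, geometric multiplicity = 2

Determining the block sizes for each eigenvalue:
  λ = 1: with am = 4 and gm = 2, the partition is not yet determined (e.g. several partitions of 4 into 2 parts exist). Let N = A − (1)·I. Computing rank(N^1) = 2, rank(N^2) = 1, rank(N^3) = 0; the number of blocks of size ≥ j is rank(N^{j−1}) − rank(N^j), giving [2, 1, 1]. So we have 1 block(s) of size 3, 1 block(s) of size 1 → block sizes [3, 1]

Assembling the blocks gives a Jordan form
J =
  [1, 1, 0, 0]
  [0, 1, 1, 0]
  [0, 0, 1, 0]
  [0, 0, 0, 1]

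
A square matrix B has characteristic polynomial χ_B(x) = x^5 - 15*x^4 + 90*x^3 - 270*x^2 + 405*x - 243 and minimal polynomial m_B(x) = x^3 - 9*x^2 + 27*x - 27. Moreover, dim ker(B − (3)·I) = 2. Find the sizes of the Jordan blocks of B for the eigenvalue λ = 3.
Block sizes for λ = 3: [3, 2]

Step 1 — from the characteristic polynomial, algebraic multiplicity of λ = 3 is 5. From dim ker(B − (3)·I) = 2, there are exactly 2 Jordan blocks for λ = 3.
Step 2 — from the minimal polynomial, the factor (x − 3)^3 tells us the largest block for λ = 3 has size 3.
Step 3 — with total size 5, 2 blocks, and largest block 3, the block sizes (in nonincreasing order) are [3, 2].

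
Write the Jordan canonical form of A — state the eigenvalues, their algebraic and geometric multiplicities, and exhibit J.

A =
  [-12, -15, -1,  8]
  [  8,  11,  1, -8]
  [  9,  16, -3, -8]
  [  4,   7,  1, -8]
J_3(-4) ⊕ J_1(0)

The characteristic polynomial is
  det(x·I − A) = x^4 + 12*x^3 + 48*x^2 + 64*x = x*(x + 4)^3

Eigenvalues and multiplicities (the geometric multiplicity of λ is n − rank(A − λI), which equals the number of Jordan blocks for λ):
  λ = -4: algebraic multiplicity = 3, geometric multiplicity = 1
  λ = 0: algebraic multiplicity = 1, geometric multiplicity = 1

Determining the block sizes for each eigenvalue:
  λ = -4: one block (gm = 1), so the single block has size am = 3 → block sizes [3]
  λ = 0: one block (gm = 1), so the single block has size am = 1 → block sizes [1]

Assembling the blocks gives a Jordan form
J =
  [-4,  1,  0, 0]
  [ 0, -4,  1, 0]
  [ 0,  0, -4, 0]
  [ 0,  0,  0, 0]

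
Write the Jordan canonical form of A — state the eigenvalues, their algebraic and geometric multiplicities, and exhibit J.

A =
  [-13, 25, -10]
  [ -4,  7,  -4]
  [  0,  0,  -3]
J_2(-3) ⊕ J_1(-3)

The characteristic polynomial is
  det(x·I − A) = x^3 + 9*x^2 + 27*x + 27 = (x + 3)^3

Eigenvalues and multiplicities (the geometric multiplicity of λ is n − rank(A − λI), which equals the number of Jordan blocks for λ):
  λ = -3: algebraic multiplicity = 3, geometric multiplicity = 2

Determining the block sizes for each eigenvalue:
  λ = -3: 2 blocks summing to 3 forces exactly one block of size 2 and the rest size 1 → block sizes [2, 1]

Assembling the blocks gives a Jordan form
J =
  [-3,  1,  0]
  [ 0, -3,  0]
  [ 0,  0, -3]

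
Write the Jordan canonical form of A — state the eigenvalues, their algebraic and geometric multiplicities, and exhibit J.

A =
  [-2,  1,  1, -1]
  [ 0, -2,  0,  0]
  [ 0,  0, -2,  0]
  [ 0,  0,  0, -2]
J_2(-2) ⊕ J_1(-2) ⊕ J_1(-2)

The characteristic polynomial is
  det(x·I − A) = x^4 + 8*x^3 + 24*x^2 + 32*x + 16 = (x + 2)^4

Eigenvalues and multiplicities (the geometric multiplicity of λ is n − rank(A − λI), which equals the number of Jordan blocks for λ):
  λ = -2: algebraic multiplicity = 4, geometric multiplicity = 3

Determining the block sizes for each eigenvalue:
  λ = -2: 3 blocks summing to 4 forces exactly one block of size 2 and the rest size 1 → block sizes [2, 1, 1]

Assembling the blocks gives a Jordan form
J =
  [-2,  1,  0,  0]
  [ 0, -2,  0,  0]
  [ 0,  0, -2,  0]
  [ 0,  0,  0, -2]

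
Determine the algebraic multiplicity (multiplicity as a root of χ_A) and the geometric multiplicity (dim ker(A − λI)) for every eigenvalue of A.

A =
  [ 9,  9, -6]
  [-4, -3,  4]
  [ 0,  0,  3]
λ = 3: alg = 3, geom = 2

Step 1 — factor the characteristic polynomial to read off the algebraic multiplicities:
  χ_A(x) = (x - 3)^3

Step 2 — compute geometric multiplicities via the rank-nullity identity g(λ) = n − rank(A − λI):
  rank(A − (3)·I) = 1, so dim ker(A − (3)·I) = n − 1 = 2

Summary:
  λ = 3: algebraic multiplicity = 3, geometric multiplicity = 2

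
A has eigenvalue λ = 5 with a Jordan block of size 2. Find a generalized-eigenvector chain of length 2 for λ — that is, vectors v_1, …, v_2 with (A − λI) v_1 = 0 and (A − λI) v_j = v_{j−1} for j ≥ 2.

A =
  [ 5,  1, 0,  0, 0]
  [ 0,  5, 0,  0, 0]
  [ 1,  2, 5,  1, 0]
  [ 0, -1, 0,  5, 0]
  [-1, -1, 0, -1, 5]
A Jordan chain for λ = 5 of length 2:
v_1 = (0, 0, 1, 0, -1)ᵀ
v_2 = (1, 0, 0, 0, 0)ᵀ

Let N = A − (5)·I. We want v_2 with N^2 v_2 = 0 but N^1 v_2 ≠ 0; then v_{j-1} := N · v_j for j = 2, …, 2.

Pick v_2 = (1, 0, 0, 0, 0)ᵀ.
Then v_1 = N · v_2 = (0, 0, 1, 0, -1)ᵀ.

Sanity check: (A − (5)·I) v_1 = (0, 0, 0, 0, 0)ᵀ = 0. ✓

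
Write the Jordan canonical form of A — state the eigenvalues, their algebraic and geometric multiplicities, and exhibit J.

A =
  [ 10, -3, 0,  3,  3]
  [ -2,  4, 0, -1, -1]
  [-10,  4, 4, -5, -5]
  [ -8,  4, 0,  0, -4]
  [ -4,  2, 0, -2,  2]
J_3(4) ⊕ J_1(4) ⊕ J_1(4)

The characteristic polynomial is
  det(x·I − A) = x^5 - 20*x^4 + 160*x^3 - 640*x^2 + 1280*x - 1024 = (x - 4)^5

Eigenvalues and multiplicities (the geometric multiplicity of λ is n − rank(A − λI), which equals the number of Jordan blocks for λ):
  λ = 4: algebraic multiplicity = 5, geometric multiplicity = 3

Determining the block sizes for each eigenvalue:
  λ = 4: with am = 5 and gm = 3, the partition is not yet determined (e.g. several partitions of 5 into 3 parts exist). Let N = A − (4)·I. Computing rank(N^1) = 2, rank(N^2) = 1, rank(N^3) = 0; the number of blocks of size ≥ j is rank(N^{j−1}) − rank(N^j), giving [3, 1, 1]. So we have 1 block(s) of size 3, 2 block(s) of size 1 → block sizes [3, 1, 1]

Assembling the blocks gives a Jordan form
J =
  [4, 1, 0, 0, 0]
  [0, 4, 1, 0, 0]
  [0, 0, 4, 0, 0]
  [0, 0, 0, 4, 0]
  [0, 0, 0, 0, 4]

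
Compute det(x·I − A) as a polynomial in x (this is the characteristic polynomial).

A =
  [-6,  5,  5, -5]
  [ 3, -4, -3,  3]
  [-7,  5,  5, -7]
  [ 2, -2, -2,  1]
x^4 + 4*x^3 + 6*x^2 + 4*x + 1

Expanding det(x·I − A) (e.g. by cofactor expansion or by noting that A is similar to its Jordan form J, which has the same characteristic polynomial as A) gives
  χ_A(x) = x^4 + 4*x^3 + 6*x^2 + 4*x + 1
which factors as (x + 1)^4. The eigenvalues (with algebraic multiplicities) are λ = -1 with multiplicity 4.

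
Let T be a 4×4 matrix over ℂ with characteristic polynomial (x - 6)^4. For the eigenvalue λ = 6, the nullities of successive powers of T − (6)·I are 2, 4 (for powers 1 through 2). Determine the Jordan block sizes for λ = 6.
Block sizes for λ = 6: [2, 2]

From the dimensions of kernels of powers, the number of Jordan blocks of size at least j is d_j − d_{j−1} where d_j = dim ker(N^j) (with d_0 = 0). Computing the differences gives [2, 2].
The number of blocks of size exactly k is (#blocks of size ≥ k) − (#blocks of size ≥ k + 1), so the partition is: 2 block(s) of size 2.
In nonincreasing order the block sizes are [2, 2].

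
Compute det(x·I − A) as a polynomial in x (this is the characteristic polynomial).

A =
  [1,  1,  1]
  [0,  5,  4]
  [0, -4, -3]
x^3 - 3*x^2 + 3*x - 1

Expanding det(x·I − A) (e.g. by cofactor expansion or by noting that A is similar to its Jordan form J, which has the same characteristic polynomial as A) gives
  χ_A(x) = x^3 - 3*x^2 + 3*x - 1
which factors as (x - 1)^3. The eigenvalues (with algebraic multiplicities) are λ = 1 with multiplicity 3.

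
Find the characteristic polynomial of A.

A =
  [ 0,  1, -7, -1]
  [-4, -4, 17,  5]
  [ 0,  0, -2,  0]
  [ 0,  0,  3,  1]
x^4 + 5*x^3 + 6*x^2 - 4*x - 8

Expanding det(x·I − A) (e.g. by cofactor expansion or by noting that A is similar to its Jordan form J, which has the same characteristic polynomial as A) gives
  χ_A(x) = x^4 + 5*x^3 + 6*x^2 - 4*x - 8
which factors as (x - 1)*(x + 2)^3. The eigenvalues (with algebraic multiplicities) are λ = -2 with multiplicity 3, λ = 1 with multiplicity 1.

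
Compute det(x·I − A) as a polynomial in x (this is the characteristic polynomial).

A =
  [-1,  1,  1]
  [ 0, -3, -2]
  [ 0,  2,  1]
x^3 + 3*x^2 + 3*x + 1

Expanding det(x·I − A) (e.g. by cofactor expansion or by noting that A is similar to its Jordan form J, which has the same characteristic polynomial as A) gives
  χ_A(x) = x^3 + 3*x^2 + 3*x + 1
which factors as (x + 1)^3. The eigenvalues (with algebraic multiplicities) are λ = -1 with multiplicity 3.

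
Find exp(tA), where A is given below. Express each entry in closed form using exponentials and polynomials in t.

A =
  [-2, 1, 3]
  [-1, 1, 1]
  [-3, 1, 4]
e^{tA} =
  [-t^2*exp(t)/2 - 3*t*exp(t) + exp(t), t*exp(t), t^2*exp(t)/2 + 3*t*exp(t)]
  [-t*exp(t), exp(t), t*exp(t)]
  [-t^2*exp(t)/2 - 3*t*exp(t), t*exp(t), t^2*exp(t)/2 + 3*t*exp(t) + exp(t)]

Strategy: write A = P · J · P⁻¹ where J is a Jordan canonical form, so e^{tA} = P · e^{tJ} · P⁻¹, and e^{tJ} can be computed block-by-block.

A has Jordan form
J =
  [1, 1, 0]
  [0, 1, 1]
  [0, 0, 1]
(up to reordering of blocks).

Per-block formulas:
  For a 3×3 Jordan block J_3(1): exp(t · J_3(1)) = e^(1t)·(I + t·N + (t^2/2)·N^2), where N is the 3×3 nilpotent shift.

After assembling e^{tJ} and conjugating by P, we get:

e^{tA} =
  [-t^2*exp(t)/2 - 3*t*exp(t) + exp(t), t*exp(t), t^2*exp(t)/2 + 3*t*exp(t)]
  [-t*exp(t), exp(t), t*exp(t)]
  [-t^2*exp(t)/2 - 3*t*exp(t), t*exp(t), t^2*exp(t)/2 + 3*t*exp(t) + exp(t)]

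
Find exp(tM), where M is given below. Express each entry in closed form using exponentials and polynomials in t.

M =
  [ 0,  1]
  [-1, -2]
e^{tM} =
  [t*exp(-t) + exp(-t), t*exp(-t)]
  [-t*exp(-t), -t*exp(-t) + exp(-t)]

Strategy: write M = P · J · P⁻¹ where J is a Jordan canonical form, so e^{tM} = P · e^{tJ} · P⁻¹, and e^{tJ} can be computed block-by-block.

M has Jordan form
J =
  [-1,  1]
  [ 0, -1]
(up to reordering of blocks).

Per-block formulas:
  For a 2×2 Jordan block J_2(-1): exp(t · J_2(-1)) = e^(-1t)·(I + t·N), where N is the 2×2 nilpotent shift.

After assembling e^{tJ} and conjugating by P, we get:

e^{tM} =
  [t*exp(-t) + exp(-t), t*exp(-t)]
  [-t*exp(-t), -t*exp(-t) + exp(-t)]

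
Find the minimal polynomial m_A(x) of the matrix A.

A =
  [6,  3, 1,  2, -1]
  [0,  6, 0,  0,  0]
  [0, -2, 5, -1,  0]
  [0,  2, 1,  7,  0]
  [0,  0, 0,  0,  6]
x^3 - 18*x^2 + 108*x - 216

The characteristic polynomial is χ_A(x) = (x - 6)^5, so the eigenvalues are known. The minimal polynomial is
  m_A(x) = Π_λ (x − λ)^{k_λ}
where k_λ is the size of the *largest* Jordan block for λ (equivalently, the smallest k with (A − λI)^k v = 0 for every generalised eigenvector v of λ).

  λ = 6: largest Jordan block has size 3, contributing (x − 6)^3

So m_A(x) = (x - 6)^3 = x^3 - 18*x^2 + 108*x - 216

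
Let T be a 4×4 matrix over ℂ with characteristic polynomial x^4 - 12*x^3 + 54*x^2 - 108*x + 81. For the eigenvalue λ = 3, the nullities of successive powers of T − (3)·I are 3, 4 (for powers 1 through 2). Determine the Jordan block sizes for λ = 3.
Block sizes for λ = 3: [2, 1, 1]

From the dimensions of kernels of powers, the number of Jordan blocks of size at least j is d_j − d_{j−1} where d_j = dim ker(N^j) (with d_0 = 0). Computing the differences gives [3, 1].
The number of blocks of size exactly k is (#blocks of size ≥ k) − (#blocks of size ≥ k + 1), so the partition is: 2 block(s) of size 1, 1 block(s) of size 2.
In nonincreasing order the block sizes are [2, 1, 1].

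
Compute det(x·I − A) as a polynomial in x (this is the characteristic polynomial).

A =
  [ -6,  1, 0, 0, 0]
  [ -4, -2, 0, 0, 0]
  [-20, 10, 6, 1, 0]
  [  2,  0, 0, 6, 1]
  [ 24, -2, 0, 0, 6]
x^5 - 10*x^4 - 20*x^3 + 360*x^2 - 3456

Expanding det(x·I − A) (e.g. by cofactor expansion or by noting that A is similar to its Jordan form J, which has the same characteristic polynomial as A) gives
  χ_A(x) = x^5 - 10*x^4 - 20*x^3 + 360*x^2 - 3456
which factors as (x - 6)^3*(x + 4)^2. The eigenvalues (with algebraic multiplicities) are λ = -4 with multiplicity 2, λ = 6 with multiplicity 3.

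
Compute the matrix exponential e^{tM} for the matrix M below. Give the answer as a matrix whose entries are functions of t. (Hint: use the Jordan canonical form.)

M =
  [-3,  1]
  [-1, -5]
e^{tM} =
  [t*exp(-4*t) + exp(-4*t), t*exp(-4*t)]
  [-t*exp(-4*t), -t*exp(-4*t) + exp(-4*t)]

Strategy: write M = P · J · P⁻¹ where J is a Jordan canonical form, so e^{tM} = P · e^{tJ} · P⁻¹, and e^{tJ} can be computed block-by-block.

M has Jordan form
J =
  [-4,  1]
  [ 0, -4]
(up to reordering of blocks).

Per-block formulas:
  For a 2×2 Jordan block J_2(-4): exp(t · J_2(-4)) = e^(-4t)·(I + t·N), where N is the 2×2 nilpotent shift.

After assembling e^{tJ} and conjugating by P, we get:

e^{tM} =
  [t*exp(-4*t) + exp(-4*t), t*exp(-4*t)]
  [-t*exp(-4*t), -t*exp(-4*t) + exp(-4*t)]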